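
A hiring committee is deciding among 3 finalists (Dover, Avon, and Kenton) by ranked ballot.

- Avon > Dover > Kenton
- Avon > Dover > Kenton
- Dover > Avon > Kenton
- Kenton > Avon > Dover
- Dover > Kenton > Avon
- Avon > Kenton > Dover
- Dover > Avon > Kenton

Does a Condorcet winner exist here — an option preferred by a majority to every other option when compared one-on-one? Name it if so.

Avon

Head-to-head results (7 voters total):
Dover vs Avon: Avon wins 4–3.
Dover vs Kenton: Dover wins 5–2.
Avon vs Kenton: Avon wins 5–2.
Avon beats each rival — Dover (4–3), Kenton (5–2) — so Avon is the Condorcet winner.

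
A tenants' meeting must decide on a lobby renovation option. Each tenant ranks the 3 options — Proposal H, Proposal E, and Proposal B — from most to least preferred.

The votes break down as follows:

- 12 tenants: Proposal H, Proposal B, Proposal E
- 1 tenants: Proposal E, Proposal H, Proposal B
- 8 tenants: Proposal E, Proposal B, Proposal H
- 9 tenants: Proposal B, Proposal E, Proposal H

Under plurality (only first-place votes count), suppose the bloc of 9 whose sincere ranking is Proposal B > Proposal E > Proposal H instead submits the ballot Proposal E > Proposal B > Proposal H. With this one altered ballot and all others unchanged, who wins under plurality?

First-place totals with the altered ballot: Proposal H 12, Proposal E 18, Proposal B 0.
The switch changes the winner from Proposal H to Proposal E.

Proposal E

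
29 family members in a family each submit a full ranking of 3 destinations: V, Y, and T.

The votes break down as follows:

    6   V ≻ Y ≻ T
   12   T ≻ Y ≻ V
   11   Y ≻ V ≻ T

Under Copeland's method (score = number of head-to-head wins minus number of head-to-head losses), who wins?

Y

Pairwise results:
  V vs Y: Y wins 23–6.
  V vs T: V wins 17–12.
  Y vs T: Y wins 17–12.
Copeland scores (wins − losses):
  V: 1 − 1 = 0
  Y: 2 − 0 = 2
  T: 0 − 2 = -2
Y has the best Copeland score.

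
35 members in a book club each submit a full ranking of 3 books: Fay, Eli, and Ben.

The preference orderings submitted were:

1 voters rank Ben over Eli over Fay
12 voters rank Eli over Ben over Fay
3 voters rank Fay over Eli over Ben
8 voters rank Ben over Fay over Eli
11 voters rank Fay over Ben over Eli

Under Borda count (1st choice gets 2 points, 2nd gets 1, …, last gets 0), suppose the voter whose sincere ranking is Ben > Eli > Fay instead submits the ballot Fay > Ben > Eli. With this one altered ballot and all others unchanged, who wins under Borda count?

Ben

Borda totals with the altered ballot: Fay 38, Eli 27, Ben 40.
The winner is unchanged: still Ben.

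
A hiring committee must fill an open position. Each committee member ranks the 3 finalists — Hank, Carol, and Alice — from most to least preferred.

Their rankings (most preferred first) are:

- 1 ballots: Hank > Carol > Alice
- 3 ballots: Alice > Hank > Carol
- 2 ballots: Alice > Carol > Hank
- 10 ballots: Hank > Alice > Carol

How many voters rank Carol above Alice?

Ballots ranking Carol above Alice: 1.
Ballots ranking Alice above Carol: 3+2+10 = 15.
So 1 of 16 voters prefer Carol to Alice.

1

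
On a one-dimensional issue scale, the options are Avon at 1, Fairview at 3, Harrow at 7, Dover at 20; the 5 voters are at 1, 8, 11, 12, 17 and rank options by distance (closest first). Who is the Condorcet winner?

With single-peaked preferences on a line, the Condorcet winner is the candidate closest to the median voter.
The median voter (position 11) is closest to Harrow at 7.
Check: Harrow vs Fairview — voters closer to Harrow: 4 of 5.

Harrow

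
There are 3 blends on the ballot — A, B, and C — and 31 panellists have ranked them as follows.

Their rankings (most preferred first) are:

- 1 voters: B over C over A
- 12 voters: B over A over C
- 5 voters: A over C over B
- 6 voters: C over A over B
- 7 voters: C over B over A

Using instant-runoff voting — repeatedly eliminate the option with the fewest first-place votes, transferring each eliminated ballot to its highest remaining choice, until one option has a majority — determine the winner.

Round 1: B 13, C 13, A 5. A has the fewest and is eliminated.
Round 2: C 18, B 13. C has a majority.

C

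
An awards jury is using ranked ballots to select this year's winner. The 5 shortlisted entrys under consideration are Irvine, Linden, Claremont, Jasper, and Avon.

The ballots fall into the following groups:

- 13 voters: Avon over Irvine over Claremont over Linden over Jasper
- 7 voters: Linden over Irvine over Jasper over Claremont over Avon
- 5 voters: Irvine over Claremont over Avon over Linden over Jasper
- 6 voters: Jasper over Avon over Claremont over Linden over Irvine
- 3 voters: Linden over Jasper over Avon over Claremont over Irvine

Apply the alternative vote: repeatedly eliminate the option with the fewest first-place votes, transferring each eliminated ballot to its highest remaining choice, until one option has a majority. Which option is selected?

Round 1: Avon 13, Linden 10, Jasper 6, Irvine 5, Claremont 0. Claremont has the fewest and is eliminated.
Round 2: Avon 13, Linden 10, Jasper 6, Irvine 5. Irvine has the fewest and is eliminated.
Round 3: Avon 18, Linden 10, Jasper 6. Avon has a majority.

Avon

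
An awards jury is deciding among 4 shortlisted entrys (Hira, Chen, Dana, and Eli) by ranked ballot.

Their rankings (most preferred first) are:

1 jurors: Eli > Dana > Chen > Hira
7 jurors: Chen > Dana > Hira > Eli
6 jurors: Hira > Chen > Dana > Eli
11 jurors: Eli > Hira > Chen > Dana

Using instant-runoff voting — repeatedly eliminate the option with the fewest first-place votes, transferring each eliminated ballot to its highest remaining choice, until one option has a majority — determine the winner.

Round 1: Eli 12, Chen 7, Hira 6, Dana 0. Dana has the fewest and is eliminated.
Round 2: Eli 12, Chen 7, Hira 6. Hira has the fewest and is eliminated.
Round 3: Chen 13, Eli 12. Chen has a majority.

Chen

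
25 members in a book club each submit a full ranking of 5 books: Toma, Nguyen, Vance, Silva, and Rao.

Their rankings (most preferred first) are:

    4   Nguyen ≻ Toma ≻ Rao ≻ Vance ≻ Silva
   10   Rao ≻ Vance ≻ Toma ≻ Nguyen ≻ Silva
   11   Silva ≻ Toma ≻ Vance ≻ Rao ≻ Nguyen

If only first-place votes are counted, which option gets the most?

Silva

First-place vote totals:
  Toma: 0
  Nguyen: 4
  Vance: 0
  Silva: 11
  Rao: 10
Silva has the most first-place votes.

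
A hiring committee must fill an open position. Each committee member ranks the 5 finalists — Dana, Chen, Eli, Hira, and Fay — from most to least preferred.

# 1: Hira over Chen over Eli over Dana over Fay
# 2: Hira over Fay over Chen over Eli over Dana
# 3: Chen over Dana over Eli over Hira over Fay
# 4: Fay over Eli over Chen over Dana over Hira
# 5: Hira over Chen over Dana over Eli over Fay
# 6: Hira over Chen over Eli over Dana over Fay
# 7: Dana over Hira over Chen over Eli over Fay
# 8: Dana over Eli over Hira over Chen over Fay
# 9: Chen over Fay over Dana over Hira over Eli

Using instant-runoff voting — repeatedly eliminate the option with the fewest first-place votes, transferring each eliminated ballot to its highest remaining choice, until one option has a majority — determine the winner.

Round 1: Hira 4, Dana 2, Chen 2, Fay 1, Eli 0. Eli has the fewest and is eliminated.
Round 2: Hira 4, Dana 2, Chen 2, Fay 1. Fay has the fewest and is eliminated.
Round 3: Hira 4, Chen 3, Dana 2. Dana has the fewest and is eliminated.
Round 4: Hira 6, Chen 3. Hira has a majority.

Hira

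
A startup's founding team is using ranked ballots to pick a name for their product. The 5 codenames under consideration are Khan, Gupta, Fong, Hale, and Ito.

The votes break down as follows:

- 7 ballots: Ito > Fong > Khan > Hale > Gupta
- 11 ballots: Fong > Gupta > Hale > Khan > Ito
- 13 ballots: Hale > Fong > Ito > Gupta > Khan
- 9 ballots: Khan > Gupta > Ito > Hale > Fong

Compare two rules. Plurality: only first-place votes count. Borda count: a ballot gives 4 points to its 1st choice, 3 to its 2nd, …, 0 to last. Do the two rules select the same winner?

Plurality first-place counts: Khan 9, Gupta 0, Fong 11, Hale 13, Ito 7 → Hale.
Borda totals: Khan 61, Gupta 73, Fong 104, Hale 90, Ito 72 → Fong.
The two rules disagree: plurality picks Hale, Borda picks Fong.

No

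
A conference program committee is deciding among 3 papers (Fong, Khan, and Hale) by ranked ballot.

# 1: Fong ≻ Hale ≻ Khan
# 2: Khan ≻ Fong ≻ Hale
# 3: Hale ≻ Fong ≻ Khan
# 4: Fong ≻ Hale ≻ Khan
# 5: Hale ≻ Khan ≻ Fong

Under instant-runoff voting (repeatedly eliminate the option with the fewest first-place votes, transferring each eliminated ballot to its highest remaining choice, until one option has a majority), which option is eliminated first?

Khan

Round 1: Fong 2, Hale 2, Khan 1. Khan has the fewest and is eliminated.
Round 2: Fong 3, Hale 2. Fong has a majority.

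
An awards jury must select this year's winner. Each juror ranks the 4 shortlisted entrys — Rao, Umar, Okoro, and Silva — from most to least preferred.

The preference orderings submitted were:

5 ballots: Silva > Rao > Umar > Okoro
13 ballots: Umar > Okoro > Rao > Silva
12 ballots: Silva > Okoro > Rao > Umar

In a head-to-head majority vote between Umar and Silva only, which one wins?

Ballots ranking Umar above Silva: 13.
Ballots ranking Silva above Umar: 5+12 = 17.
Silva wins the head-to-head, 17–13.

Silva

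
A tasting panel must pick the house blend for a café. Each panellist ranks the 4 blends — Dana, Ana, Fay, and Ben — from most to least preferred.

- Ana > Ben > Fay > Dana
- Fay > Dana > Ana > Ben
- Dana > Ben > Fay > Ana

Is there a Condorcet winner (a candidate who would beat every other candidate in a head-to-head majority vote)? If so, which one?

Head-to-head results (3 voters total):
Dana vs Ana: Dana wins 2–1.
Dana vs Fay: Fay wins 2–1.
Dana vs Ben: Dana wins 2–1.
Ana vs Fay: Fay wins 2–1.
Ana vs Ben: Ana wins 2–1.
Fay vs Ben: Ben wins 2–1.
No candidate beats all others: Dana beats Ben beats Fay beats Dana, a majority cycle.

There is no Condorcet winner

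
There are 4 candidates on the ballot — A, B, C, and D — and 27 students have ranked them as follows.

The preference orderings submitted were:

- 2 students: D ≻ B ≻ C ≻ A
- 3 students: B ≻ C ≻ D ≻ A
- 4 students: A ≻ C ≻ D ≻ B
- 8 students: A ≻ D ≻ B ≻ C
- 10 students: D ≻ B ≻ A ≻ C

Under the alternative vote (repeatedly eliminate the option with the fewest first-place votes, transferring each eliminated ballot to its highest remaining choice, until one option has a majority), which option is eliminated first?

Round 1: A 12, D 12, B 3, C 0. C has the fewest and is eliminated.
Round 2: A 12, D 12, B 3. B has the fewest and is eliminated.
Round 3: D 15, A 12. D has a majority.

C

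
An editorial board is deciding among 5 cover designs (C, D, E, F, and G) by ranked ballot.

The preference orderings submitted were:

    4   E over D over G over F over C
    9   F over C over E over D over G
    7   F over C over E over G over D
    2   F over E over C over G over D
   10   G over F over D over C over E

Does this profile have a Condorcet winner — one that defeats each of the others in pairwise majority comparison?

Yes

Head-to-head results (32 voters total):
C vs D: C wins 18–14.
C vs E: C wins 26–6.
C vs F: F wins 32–0.
C vs G: C wins 18–14.
D vs E: E wins 22–10.
D vs F: F wins 28–4.
D vs G: G wins 19–13.
E vs F: F wins 28–4.
E vs G: E wins 22–10.
F vs G: F wins 18–14.
F beats each rival — C (32–0), D (28–4), E (28–4), G (18–14) — so F is the Condorcet winner.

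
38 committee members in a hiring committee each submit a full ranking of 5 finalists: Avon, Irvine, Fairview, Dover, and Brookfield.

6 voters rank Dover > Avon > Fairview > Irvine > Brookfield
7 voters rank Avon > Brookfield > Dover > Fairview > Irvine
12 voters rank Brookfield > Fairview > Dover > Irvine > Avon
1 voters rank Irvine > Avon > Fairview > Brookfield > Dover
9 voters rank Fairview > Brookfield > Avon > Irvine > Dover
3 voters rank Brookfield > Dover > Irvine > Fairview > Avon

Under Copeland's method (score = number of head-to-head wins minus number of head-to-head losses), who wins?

Brookfield

Pairwise results:
  Avon vs Irvine: Avon wins 22–16.
  Avon vs Fairview: Fairview wins 24–14.
  Avon vs Dover: Dover wins 21–17.
  Avon vs Brookfield: Brookfield wins 24–14.
  Irvine vs Fairview: Fairview wins 34–4.
  Irvine vs Dover: Dover wins 28–10.
  Irvine vs Brookfield: Brookfield wins 31–7.
  Fairview vs Dover: Fairview wins 22–16.
  Fairview vs Brookfield: Brookfield wins 22–16.
  Dover vs Brookfield: Brookfield wins 32–6.
Copeland scores (wins − losses):
  Avon: 1 − 3 = -2
  Irvine: 0 − 4 = -4
  Fairview: 3 − 1 = 2
  Dover: 2 − 2 = 0
  Brookfield: 4 − 0 = 4
Brookfield has the best Copeland score.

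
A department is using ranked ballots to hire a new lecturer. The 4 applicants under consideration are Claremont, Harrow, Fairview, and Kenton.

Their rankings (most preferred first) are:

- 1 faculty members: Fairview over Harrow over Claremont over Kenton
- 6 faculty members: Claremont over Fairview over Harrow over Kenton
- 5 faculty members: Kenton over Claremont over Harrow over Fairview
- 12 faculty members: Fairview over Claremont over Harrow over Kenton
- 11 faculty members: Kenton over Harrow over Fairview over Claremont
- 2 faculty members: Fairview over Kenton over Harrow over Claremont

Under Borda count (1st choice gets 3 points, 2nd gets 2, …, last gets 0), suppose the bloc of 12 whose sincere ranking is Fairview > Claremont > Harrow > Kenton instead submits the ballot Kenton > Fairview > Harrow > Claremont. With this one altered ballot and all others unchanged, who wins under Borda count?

Kenton

Borda totals with the altered ballot: Claremont 29, Harrow 49, Fairview 56, Kenton 88.
The switch changes the winner from Fairview to Kenton.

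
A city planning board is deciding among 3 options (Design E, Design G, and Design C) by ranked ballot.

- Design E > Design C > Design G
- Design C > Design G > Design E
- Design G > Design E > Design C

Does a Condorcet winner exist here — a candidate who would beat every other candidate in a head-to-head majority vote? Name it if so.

None — there is no Condorcet winner

Head-to-head results (3 voters total):
Design E vs Design G: Design G wins 2–1.
Design E vs Design C: Design E wins 2–1.
Design G vs Design C: Design C wins 2–1.
No candidate beats all others: Design E beats Design C beats Design G beats Design E, a majority cycle.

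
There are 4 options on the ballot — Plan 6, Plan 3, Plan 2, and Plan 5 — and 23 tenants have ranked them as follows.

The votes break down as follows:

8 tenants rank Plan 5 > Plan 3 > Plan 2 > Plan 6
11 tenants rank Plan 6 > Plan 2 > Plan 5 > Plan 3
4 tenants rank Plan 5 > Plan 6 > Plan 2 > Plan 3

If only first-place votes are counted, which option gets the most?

Plan 5

First-place vote totals:
  Plan 6: 11
  Plan 3: 0
  Plan 2: 0
  Plan 5: 12
Plan 5 has the most first-place votes.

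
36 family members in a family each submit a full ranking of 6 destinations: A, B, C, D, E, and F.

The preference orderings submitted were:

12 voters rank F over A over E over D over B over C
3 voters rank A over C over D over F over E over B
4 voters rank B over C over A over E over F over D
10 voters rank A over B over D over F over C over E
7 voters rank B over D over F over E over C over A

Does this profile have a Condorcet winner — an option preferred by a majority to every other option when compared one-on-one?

Head-to-head results (36 voters total):
A vs B: A wins 25–11.
A vs C: A wins 25–11.
A vs D: A wins 29–7.
A vs E: A wins 29–7.
A vs F: F wins 19–17.
B vs C: B wins 33–3.
B vs D: B wins 21–15.
B vs E: B wins 21–15.
B vs F: B wins 21–15.
C vs D: D wins 29–7.
C vs E: E wins 19–17.
C vs F: F wins 29–7.
D vs E: D wins 20–16.
D vs F: D wins 20–16.
E vs F: F wins 32–4.
No candidate beats all others: A beats B beats F beats A, a majority cycle.

No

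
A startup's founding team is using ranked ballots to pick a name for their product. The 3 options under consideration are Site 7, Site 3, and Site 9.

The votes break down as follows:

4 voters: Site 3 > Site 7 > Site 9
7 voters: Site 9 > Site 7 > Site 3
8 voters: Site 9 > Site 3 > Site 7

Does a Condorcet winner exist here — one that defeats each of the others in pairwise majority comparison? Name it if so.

Site 9

Head-to-head results (19 voters total):
Site 7 vs Site 3: Site 3 wins 12–7.
Site 7 vs Site 9: Site 9 wins 15–4.
Site 3 vs Site 9: Site 9 wins 15–4.
Site 9 beats each rival — Site 7 (15–4), Site 3 (15–4) — so Site 9 is the Condorcet winner.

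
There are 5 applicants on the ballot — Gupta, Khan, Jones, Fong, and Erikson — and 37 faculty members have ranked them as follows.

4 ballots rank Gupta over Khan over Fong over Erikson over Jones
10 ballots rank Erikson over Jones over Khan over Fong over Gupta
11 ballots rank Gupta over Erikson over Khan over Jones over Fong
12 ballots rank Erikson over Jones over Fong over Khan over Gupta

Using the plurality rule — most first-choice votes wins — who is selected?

First-place vote totals:
  Gupta: 15
  Khan: 0
  Jones: 0
  Fong: 0
  Erikson: 22
Erikson has the most first-place votes.

Erikson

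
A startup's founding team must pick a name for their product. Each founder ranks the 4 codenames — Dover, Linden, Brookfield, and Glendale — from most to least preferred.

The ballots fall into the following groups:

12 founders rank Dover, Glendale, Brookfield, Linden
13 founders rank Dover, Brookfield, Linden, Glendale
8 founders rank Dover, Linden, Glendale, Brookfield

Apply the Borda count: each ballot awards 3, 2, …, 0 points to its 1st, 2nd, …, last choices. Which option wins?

Dover

Borda scores:
  Dover: 12·3 + 13·3 + 8·3 = 99
  Linden: 12·0 + 13·1 + 8·2 = 29
  Brookfield: 12·1 + 13·2 + 8·0 = 38
  Glendale: 12·2 + 13·0 + 8·1 = 32
Dover has the highest total.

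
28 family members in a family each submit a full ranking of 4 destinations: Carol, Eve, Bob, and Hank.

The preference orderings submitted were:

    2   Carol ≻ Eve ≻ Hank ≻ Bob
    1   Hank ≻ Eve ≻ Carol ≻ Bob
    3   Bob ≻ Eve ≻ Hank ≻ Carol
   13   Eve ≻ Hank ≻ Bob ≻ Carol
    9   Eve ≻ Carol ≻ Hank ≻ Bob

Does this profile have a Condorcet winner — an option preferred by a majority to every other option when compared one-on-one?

Yes

Head-to-head results (28 voters total):
Carol vs Eve: Eve wins 26–2.
Carol vs Bob: Bob wins 16–12.
Carol vs Hank: Hank wins 17–11.
Eve vs Bob: Eve wins 25–3.
Eve vs Hank: Eve wins 27–1.
Bob vs Hank: Hank wins 25–3.
Eve beats each rival — Carol (26–2), Bob (25–3), Hank (27–1) — so Eve is the Condorcet winner.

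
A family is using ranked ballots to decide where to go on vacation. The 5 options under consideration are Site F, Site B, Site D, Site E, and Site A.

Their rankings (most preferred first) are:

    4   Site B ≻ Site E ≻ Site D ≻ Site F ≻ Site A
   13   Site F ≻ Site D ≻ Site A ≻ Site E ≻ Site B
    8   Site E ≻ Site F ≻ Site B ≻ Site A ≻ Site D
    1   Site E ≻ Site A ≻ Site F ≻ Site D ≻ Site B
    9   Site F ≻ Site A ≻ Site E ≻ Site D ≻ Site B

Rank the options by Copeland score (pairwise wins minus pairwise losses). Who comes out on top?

Pairwise results:
  Site F vs Site B: Site F wins 31–4.
  Site F vs Site D: Site F wins 31–4.
  Site F vs Site E: Site F wins 22–13.
  Site F vs Site A: Site F wins 34–1.
  Site B vs Site D: Site D wins 23–12.
  Site B vs Site E: Site E wins 31–4.
  Site B vs Site A: Site A wins 23–12.
  Site D vs Site E: Site E wins 22–13.
  Site D vs Site A: Site A wins 18–17.
  Site E vs Site A: Site A wins 22–13.
Copeland scores (wins − losses):
  Site F: 4 − 0 = 4
  Site B: 0 − 4 = -4
  Site D: 1 − 3 = -2
  Site E: 2 − 2 = 0
  Site A: 3 − 1 = 2
Site F has the best Copeland score.

Site F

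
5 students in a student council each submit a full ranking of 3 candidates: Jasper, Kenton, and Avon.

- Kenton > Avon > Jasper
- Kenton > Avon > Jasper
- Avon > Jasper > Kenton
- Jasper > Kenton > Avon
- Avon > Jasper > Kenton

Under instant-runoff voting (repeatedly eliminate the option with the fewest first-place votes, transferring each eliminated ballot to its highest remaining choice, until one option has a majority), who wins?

Round 1: Kenton 2, Avon 2, Jasper 1. Jasper has the fewest and is eliminated.
Round 2: Kenton 3, Avon 2. Kenton has a majority.

Kenton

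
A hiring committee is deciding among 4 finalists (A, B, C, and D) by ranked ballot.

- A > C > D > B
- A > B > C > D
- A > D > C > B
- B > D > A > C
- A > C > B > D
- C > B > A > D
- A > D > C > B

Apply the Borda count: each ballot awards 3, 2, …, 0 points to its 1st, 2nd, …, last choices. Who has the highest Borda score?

Borda scores:
  A: 3 + 3 + 3 + 1 + 3 + 1 + 3 = 17
  B: 0 + 2 + 0 + 3 + 1 + 2 + 0 = 8
  C: 2 + 1 + 1 + 0 + 2 + 3 + 1 = 10
  D: 1 + 0 + 2 + 2 + 0 + 0 + 2 = 7
A has the highest total.

A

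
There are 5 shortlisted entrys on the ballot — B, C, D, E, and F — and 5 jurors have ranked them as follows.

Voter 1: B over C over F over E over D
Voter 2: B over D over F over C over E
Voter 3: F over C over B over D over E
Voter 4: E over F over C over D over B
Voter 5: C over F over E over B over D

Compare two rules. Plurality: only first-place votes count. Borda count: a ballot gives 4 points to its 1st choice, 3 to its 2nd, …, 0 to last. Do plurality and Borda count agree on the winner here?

No

Plurality first-place counts: B 2, C 1, D 0, E 1, F 1 → B.
Borda totals: B 11, C 13, D 5, E 7, F 14 → F.
The two rules disagree: plurality picks B, Borda picks F.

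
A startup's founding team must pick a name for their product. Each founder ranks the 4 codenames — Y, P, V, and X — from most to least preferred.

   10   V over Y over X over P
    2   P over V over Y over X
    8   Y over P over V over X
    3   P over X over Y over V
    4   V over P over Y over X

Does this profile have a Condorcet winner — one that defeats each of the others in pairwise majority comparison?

Head-to-head results (27 voters total):
Y vs P: Y wins 18–9.
Y vs V: V wins 16–11.
Y vs X: Y wins 24–3.
P vs V: V wins 14–13.
P vs X: P wins 17–10.
V vs X: V wins 24–3.
V beats each rival — Y (16–11), P (14–13), X (24–3) — so V is the Condorcet winner.

Yes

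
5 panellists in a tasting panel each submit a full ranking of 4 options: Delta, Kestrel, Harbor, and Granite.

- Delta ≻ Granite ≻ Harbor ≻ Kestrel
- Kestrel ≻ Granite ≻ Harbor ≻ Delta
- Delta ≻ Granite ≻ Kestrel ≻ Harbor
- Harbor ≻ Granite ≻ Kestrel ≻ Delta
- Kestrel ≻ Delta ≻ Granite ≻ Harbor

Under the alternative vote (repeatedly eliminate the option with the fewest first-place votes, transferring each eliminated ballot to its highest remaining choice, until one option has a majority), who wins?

Kestrel

Round 1: Delta 2, Kestrel 2, Harbor 1, Granite 0. Granite has the fewest and is eliminated.
Round 2: Delta 2, Kestrel 2, Harbor 1. Harbor has the fewest and is eliminated.
Round 3: Kestrel 3, Delta 2. Kestrel has a majority.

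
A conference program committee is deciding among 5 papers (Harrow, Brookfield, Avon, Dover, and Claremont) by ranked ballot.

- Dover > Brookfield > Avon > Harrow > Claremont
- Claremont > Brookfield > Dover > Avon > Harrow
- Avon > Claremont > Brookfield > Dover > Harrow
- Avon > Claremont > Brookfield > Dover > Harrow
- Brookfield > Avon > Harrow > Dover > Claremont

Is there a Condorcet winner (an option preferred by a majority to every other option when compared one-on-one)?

No

Head-to-head results (5 voters total):
Harrow vs Brookfield: Brookfield wins 5–0.
Harrow vs Avon: Avon wins 5–0.
Harrow vs Dover: Dover wins 4–1.
Harrow vs Claremont: Claremont wins 3–2.
Brookfield vs Avon: Brookfield wins 3–2.
Brookfield vs Dover: Brookfield wins 4–1.
Brookfield vs Claremont: Claremont wins 3–2.
Avon vs Dover: Avon wins 3–2.
Avon vs Claremont: Avon wins 4–1.
Dover vs Claremont: Claremont wins 3–2.
No candidate beats all others: Brookfield beats Avon beats Claremont beats Brookfield, a majority cycle.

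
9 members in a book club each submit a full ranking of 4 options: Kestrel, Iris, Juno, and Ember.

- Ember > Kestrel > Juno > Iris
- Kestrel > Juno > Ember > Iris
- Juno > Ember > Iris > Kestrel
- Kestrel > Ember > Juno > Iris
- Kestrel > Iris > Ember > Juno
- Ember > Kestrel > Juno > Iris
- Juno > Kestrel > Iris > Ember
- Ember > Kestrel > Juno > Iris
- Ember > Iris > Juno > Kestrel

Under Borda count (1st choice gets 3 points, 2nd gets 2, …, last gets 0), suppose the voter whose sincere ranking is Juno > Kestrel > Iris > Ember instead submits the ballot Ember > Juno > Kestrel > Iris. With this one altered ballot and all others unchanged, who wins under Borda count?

Borda totals with the altered ballot: Kestrel 16, Iris 5, Juno 12, Ember 21.
The winner is unchanged: still Ember.

Ember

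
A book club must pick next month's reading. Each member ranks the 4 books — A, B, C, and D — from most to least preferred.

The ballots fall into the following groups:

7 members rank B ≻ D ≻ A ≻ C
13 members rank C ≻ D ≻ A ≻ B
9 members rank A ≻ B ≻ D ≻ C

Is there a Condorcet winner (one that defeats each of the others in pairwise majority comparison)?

Head-to-head results (29 voters total):
A vs B: A wins 22–7.
A vs C: A wins 16–13.
A vs D: D wins 20–9.
B vs C: B wins 16–13.
B vs D: B wins 16–13.
C vs D: D wins 16–13.
No candidate beats all others: A beats B beats D beats A, a majority cycle.

No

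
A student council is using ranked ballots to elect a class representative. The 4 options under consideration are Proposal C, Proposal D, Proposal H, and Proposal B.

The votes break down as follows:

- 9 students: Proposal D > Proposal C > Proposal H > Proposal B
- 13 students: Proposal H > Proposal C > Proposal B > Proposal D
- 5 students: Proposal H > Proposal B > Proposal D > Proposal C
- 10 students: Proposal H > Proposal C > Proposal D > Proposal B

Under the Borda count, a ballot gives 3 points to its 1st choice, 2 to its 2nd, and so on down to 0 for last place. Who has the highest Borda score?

Proposal H

Borda scores:
  Proposal C: 9·2 + 13·2 + 5·0 + 10·2 = 64
  Proposal D: 9·3 + 13·0 + 5·1 + 10·1 = 42
  Proposal H: 9·1 + 13·3 + 5·3 + 10·3 = 93
  Proposal B: 9·0 + 13·1 + 5·2 + 10·0 = 23
Proposal H has the highest total.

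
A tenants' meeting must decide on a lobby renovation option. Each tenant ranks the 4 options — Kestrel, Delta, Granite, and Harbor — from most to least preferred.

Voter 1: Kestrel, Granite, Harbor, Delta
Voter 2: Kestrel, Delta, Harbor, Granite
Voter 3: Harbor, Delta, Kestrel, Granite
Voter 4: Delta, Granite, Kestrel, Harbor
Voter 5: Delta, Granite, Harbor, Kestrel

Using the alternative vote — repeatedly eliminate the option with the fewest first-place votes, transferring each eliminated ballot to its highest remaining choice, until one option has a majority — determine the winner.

Round 1: Kestrel 2, Delta 2, Harbor 1, Granite 0. Granite has the fewest and is eliminated.
Round 2: Kestrel 2, Delta 2, Harbor 1. Harbor has the fewest and is eliminated.
Round 3: Delta 3, Kestrel 2. Delta has a majority.

Delta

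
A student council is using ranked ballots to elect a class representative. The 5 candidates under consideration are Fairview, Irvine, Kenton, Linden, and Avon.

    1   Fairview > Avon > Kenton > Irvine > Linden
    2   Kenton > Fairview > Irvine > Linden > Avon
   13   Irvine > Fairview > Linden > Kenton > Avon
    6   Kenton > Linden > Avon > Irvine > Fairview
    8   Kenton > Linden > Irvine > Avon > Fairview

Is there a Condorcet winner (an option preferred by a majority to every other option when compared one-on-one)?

Yes

Head-to-head results (30 voters total):
Fairview vs Irvine: Irvine wins 27–3.
Fairview vs Kenton: Kenton wins 16–14.
Fairview vs Linden: Fairview wins 16–14.
Fairview vs Avon: Fairview wins 16–14.
Irvine vs Kenton: Kenton wins 17–13.
Irvine vs Linden: Irvine wins 16–14.
Irvine vs Avon: Irvine wins 23–7.
Kenton vs Linden: Kenton wins 17–13.
Kenton vs Avon: Kenton wins 29–1.
Linden vs Avon: Linden wins 29–1.
Kenton beats each rival — Fairview (16–14), Irvine (17–13), Linden (17–13), Avon (29–1) — so Kenton is the Condorcet winner.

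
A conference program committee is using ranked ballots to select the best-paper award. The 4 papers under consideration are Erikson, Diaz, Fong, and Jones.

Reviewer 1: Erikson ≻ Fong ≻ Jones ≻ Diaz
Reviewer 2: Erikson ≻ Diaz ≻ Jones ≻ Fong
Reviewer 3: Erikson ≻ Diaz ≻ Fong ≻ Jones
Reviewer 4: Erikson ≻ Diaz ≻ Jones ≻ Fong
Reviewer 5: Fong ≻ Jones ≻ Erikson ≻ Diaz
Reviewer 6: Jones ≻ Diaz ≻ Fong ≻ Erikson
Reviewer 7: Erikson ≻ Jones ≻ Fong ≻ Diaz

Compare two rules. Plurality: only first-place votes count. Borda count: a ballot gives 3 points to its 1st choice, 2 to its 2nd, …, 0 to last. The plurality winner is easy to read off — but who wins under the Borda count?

Plurality first-place counts: Erikson 5, Diaz 0, Fong 1, Jones 1 → Erikson.
Borda totals: Erikson 16, Diaz 8, Fong 8, Jones 10 → Erikson.

Erikson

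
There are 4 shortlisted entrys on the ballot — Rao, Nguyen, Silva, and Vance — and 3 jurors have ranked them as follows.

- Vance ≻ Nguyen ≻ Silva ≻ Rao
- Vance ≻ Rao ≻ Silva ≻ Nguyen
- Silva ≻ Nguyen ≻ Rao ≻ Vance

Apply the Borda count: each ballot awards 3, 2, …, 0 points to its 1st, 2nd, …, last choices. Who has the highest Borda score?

Borda scores:
  Rao: 0 + 2 + 1 = 3
  Nguyen: 2 + 0 + 2 = 4
  Silva: 1 + 1 + 3 = 5
  Vance: 3 + 3 + 0 = 6
Vance has the highest total.

Vance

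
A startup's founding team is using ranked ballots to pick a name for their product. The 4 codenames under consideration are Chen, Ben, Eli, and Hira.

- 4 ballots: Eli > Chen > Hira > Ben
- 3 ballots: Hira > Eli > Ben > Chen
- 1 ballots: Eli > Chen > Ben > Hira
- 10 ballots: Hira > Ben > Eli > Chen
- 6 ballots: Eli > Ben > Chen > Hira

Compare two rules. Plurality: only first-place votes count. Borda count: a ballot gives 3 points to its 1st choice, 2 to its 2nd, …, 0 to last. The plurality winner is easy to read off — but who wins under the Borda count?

Eli

Plurality first-place counts: Chen 0, Ben 0, Eli 11, Hira 13 → Hira.
Borda totals: Chen 16, Ben 36, Eli 49, Hira 43 → Eli.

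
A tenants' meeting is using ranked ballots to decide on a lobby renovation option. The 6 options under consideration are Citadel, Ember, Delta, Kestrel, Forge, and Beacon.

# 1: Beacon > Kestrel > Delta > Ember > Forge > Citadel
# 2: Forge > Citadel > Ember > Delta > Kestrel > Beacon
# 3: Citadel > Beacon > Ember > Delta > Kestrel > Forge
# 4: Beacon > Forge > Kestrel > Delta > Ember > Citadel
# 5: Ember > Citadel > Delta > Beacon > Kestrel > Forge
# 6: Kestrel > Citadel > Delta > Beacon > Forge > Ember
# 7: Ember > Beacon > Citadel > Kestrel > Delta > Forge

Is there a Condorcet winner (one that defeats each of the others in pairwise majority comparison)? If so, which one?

There is no Condorcet winner

Head-to-head results (7 voters total):
Citadel vs Ember: Ember wins 4–3.
Citadel vs Delta: Citadel wins 5–2.
Citadel vs Kestrel: Citadel wins 4–3.
Citadel vs Forge: Citadel wins 4–3.
Citadel vs Beacon: Citadel wins 4–3.
Ember vs Delta: Ember wins 4–3.
Ember vs Kestrel: Ember wins 4–3.
Ember vs Forge: Ember wins 4–3.
Ember vs Beacon: Beacon wins 4–3.
Delta vs Kestrel: Kestrel wins 4–3.
Delta vs Forge: Delta wins 5–2.
Delta vs Beacon: Beacon wins 4–3.
Kestrel vs Forge: Kestrel wins 5–2.
Kestrel vs Beacon: Beacon wins 5–2.
Forge vs Beacon: Beacon wins 6–1.
No candidate beats all others: Citadel beats Beacon beats Ember beats Citadel, a majority cycle.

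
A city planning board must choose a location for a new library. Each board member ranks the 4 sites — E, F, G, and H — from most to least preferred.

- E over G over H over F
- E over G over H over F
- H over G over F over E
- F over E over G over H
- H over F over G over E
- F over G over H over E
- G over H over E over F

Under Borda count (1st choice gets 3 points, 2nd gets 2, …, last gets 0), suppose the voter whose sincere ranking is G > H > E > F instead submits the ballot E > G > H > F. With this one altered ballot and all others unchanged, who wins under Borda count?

G

Borda totals with the altered ballot: E 11, F 9, G 12, H 10.
The winner is unchanged: still G.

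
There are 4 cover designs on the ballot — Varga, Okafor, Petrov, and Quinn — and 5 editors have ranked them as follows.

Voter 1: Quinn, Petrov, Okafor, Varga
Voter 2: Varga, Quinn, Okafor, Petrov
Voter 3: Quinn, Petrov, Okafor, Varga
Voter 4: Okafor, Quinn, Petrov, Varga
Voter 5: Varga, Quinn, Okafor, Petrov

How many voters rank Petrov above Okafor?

Ballots ranking Petrov above Okafor: 2.
Ballots ranking Okafor above Petrov: 3.
So 2 of 5 voters prefer Petrov to Okafor.

2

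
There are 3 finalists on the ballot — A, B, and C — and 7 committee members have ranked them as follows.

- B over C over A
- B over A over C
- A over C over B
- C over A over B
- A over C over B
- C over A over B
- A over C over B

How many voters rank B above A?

Ballots ranking B above A: 2.
Ballots ranking A above B: 5.
So 2 of 7 voters prefer B to A.

2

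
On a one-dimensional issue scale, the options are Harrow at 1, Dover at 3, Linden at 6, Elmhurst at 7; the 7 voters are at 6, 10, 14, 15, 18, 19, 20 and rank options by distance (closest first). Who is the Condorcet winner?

Elmhurst

With single-peaked preferences on a line, the Condorcet winner is the candidate closest to the median voter.
The median voter (position 15) is closest to Elmhurst at 7.
Check: Elmhurst vs Harrow — voters closer to Elmhurst: 7 of 7.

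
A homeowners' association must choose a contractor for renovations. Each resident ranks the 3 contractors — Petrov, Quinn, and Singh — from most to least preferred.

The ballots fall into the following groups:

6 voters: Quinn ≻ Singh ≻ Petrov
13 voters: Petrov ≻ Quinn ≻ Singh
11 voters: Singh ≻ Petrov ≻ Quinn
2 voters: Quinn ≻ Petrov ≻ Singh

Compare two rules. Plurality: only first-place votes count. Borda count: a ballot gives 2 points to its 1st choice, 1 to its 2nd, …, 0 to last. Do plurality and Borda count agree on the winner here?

Plurality first-place counts: Petrov 13, Quinn 8, Singh 11 → Petrov.
Borda totals: Petrov 39, Quinn 29, Singh 28 → Petrov.
The two rules agree on Petrov.

Yes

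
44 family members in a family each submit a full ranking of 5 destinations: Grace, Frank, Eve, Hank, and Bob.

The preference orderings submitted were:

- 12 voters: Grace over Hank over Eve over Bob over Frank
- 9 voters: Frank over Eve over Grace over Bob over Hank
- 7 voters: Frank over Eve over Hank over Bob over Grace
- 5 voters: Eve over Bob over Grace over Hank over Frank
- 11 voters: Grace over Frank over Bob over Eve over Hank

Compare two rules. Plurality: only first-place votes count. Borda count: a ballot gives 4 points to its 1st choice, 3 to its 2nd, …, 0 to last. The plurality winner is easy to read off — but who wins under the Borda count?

Plurality first-place counts: Grace 23, Frank 16, Eve 5, Hank 0, Bob 0 → Grace.
Borda totals: Grace 120, Frank 97, Eve 103, Hank 55, Bob 65 → Grace.

Grace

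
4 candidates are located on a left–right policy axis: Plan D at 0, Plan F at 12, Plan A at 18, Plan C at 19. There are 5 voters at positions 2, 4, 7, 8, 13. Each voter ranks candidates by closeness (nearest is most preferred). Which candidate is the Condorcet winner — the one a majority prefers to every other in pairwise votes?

Plan F

With single-peaked preferences on a line, the Condorcet winner is the candidate closest to the median voter.
The median voter (position 7) is closest to Plan F at 12.
Check: Plan F vs Plan A — voters closer to Plan F: 5 of 5.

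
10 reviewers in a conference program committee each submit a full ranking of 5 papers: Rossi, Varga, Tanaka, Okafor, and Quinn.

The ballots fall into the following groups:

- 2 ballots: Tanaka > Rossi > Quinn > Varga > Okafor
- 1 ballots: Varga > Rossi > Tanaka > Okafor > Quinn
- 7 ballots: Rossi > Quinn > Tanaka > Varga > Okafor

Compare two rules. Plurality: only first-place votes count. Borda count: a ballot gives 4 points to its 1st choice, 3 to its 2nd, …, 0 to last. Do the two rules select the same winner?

Plurality first-place counts: Rossi 7, Varga 1, Tanaka 2, Okafor 0, Quinn 0 → Rossi.
Borda totals: Rossi 37, Varga 13, Tanaka 24, Okafor 1, Quinn 25 → Rossi.
The two rules agree on Rossi.

Yes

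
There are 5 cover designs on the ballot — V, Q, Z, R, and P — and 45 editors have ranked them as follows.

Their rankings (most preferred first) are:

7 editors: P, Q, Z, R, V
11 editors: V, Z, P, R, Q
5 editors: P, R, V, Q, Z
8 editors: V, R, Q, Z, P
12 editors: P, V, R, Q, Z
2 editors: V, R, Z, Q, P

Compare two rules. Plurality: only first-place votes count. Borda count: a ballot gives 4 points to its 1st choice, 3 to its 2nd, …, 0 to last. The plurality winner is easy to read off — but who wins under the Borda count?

V

Plurality first-place counts: V 21, Q 0, Z 0, R 0, P 24 → P.
Borda totals: V 130, Q 56, Z 59, R 87, P 118 → V.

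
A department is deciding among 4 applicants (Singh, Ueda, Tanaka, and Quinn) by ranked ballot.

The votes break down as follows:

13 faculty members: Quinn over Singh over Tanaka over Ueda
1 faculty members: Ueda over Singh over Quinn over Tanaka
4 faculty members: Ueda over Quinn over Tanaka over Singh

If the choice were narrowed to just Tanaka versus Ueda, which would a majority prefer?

Ballots ranking Tanaka above Ueda: 13.
Ballots ranking Ueda above Tanaka: 1+4 = 5.
Tanaka wins the head-to-head, 13–5.

Tanaka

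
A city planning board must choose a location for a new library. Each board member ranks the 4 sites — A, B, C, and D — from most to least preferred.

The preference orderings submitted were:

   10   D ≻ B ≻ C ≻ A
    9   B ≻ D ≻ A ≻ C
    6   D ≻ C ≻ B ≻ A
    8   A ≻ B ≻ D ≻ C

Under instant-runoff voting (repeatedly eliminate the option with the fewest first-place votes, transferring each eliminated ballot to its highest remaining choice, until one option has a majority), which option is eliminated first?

C

Round 1: D 16, B 9, A 8, C 0. C has the fewest and is eliminated.
Round 2: D 16, B 9, A 8. A has the fewest and is eliminated.
Round 3: B 17, D 16. B has a majority.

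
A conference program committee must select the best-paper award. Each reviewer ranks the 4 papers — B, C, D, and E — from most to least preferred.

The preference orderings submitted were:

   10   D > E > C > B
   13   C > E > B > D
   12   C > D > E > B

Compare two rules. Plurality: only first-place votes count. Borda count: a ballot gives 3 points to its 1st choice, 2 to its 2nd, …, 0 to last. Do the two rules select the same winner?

Plurality first-place counts: B 0, C 25, D 10, E 0 → C.
Borda totals: B 13, C 85, D 54, E 58 → C.
The two rules agree on C.

Yes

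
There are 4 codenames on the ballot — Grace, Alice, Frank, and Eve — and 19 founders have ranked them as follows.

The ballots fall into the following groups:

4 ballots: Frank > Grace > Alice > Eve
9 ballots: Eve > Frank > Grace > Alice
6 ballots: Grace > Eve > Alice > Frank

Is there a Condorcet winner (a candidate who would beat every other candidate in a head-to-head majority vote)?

Head-to-head results (19 voters total):
Grace vs Alice: Grace wins 19–0.
Grace vs Frank: Frank wins 13–6.
Grace vs Eve: Grace wins 10–9.
Alice vs Frank: Frank wins 13–6.
Alice vs Eve: Eve wins 15–4.
Frank vs Eve: Eve wins 15–4.
No candidate beats all others: Grace beats Eve beats Frank beats Grace, a majority cycle.

No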